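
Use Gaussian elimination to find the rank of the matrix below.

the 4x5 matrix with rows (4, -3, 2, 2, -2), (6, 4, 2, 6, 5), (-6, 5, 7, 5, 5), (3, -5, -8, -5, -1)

Row reduction:
R2 <- R2 - (3/2)*R1:  [    0  17/2    -1     3     8 ]
R3 <- R3 - (-3/2)*R1:  [   0  1/2   10    8    2 ]
R4 <- R4 - (3/4)*R1:  [     0  -11/4  -19/2  -13/2    1/2 ]
R3 <- R3 - (1/17)*R2:  [      0       0  171/17  133/17   26/17 ]
R4 <- R4 - (-11/34)*R2:  [       0        0  -167/17   -94/17   105/34 ]
R4 <- R4 - (-167/171)*R3:  [        0         0         0      19/9  1567/342 ]
Row echelon form:
[ 4    -3       2       2        -2 ]
[ 0  17/2      -1       3         8 ]
[ 0     0  171/17  133/17     26/17 ]
[ 0     0       0    19/9  1567/342 ]
Nonzero rows / pivot columns: 4

rank(A) = 4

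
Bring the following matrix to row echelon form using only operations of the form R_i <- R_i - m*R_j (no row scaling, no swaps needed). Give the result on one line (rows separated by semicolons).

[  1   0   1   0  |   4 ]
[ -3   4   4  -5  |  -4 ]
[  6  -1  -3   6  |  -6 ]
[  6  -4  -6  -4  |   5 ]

REF = [1 0 1 0 4; 0 4 7 -5 8; 0 0 -29/4 19/4 -28; 0 0 0 -356/29 241/29]

Forward elimination:
R2 <- R2 - (-3)*R1:  [  0   4   7  -5   8 ]
R3 <- R3 - (6)*R1:  [   0   -1   -9    6  -30 ]
R4 <- R4 - (6)*R1:  [   0   -4  -12   -4  -19 ]
R3 <- R3 - (-1/4)*R2:  [     0      0  -29/4   19/4    -28 ]
R4 <- R4 - (-1)*R2:  [   0    0   -5   -9  -11 ]
R4 <- R4 - (20/29)*R3:  [       0        0        0  -356/29   241/29 ]
Row echelon form:
[ 1  0      1        0  |       4 ]
[ 0  4      7       -5  |       8 ]
[ 0  0  -29/4     19/4  |     -28 ]
[ 0  0      0  -356/29  |  241/29 ]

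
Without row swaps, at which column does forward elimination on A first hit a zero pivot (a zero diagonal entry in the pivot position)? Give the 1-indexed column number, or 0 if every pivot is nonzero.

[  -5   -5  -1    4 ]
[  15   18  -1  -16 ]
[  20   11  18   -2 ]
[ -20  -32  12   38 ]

first zero-pivot column = 0

Naive forward elimination:
R2 <- R2 - (-3)*R1:  [  0   3  -4  -4 ]
R3 <- R3 - (-4)*R1:  [  0  -9  14  14 ]
R4 <- R4 - (4)*R1:  [   0  -12   16   22 ]
R3 <- R3 - (-3)*R2:  [ 0  0  2  2 ]
R4 <- R4 - (-4)*R2:  [ 0  0  0  6 ]
All pivots nonzero; naive elimination completes without hitting a zero pivot.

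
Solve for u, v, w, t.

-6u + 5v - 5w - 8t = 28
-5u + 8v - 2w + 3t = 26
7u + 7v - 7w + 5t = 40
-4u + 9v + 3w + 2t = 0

(-1, 1, -5, 1)

Forward elimination on [A|b]:
R2 <- R2 - (5/6)*R1:  [    0  23/6  13/6  29/3   8/3 ]
R3 <- R3 - (-7/6)*R1:  [     0   77/6  -77/6  -13/3  218/3 ]
R4 <- R4 - (2/3)*R1:  [     0   17/3   19/3   22/3  -56/3 ]
R3 <- R3 - (77/23)*R2:  [       0        0  -462/23  -844/23  1466/23 ]
R4 <- R4 - (34/23)*R2:  [       0        0    72/23  -160/23  -520/23 ]
R4 <- R4 - (-12/77)*R3:  [       0        0        0  -976/77  -976/77 ]
Row echelon form:
[ -6     5       -5       -8  |       28 ]
[  0  23/6     13/6     29/3  |      8/3 ]
[  0     0  -462/23  -844/23  |  1466/23 ]
[  0     0        0  -976/77  |  -976/77 ]
Back-substitution:
t = (-976/77) / (-976/77) = 1
w = (1466/23 - (-844/23)*(1)) / (-462/23) = -5
v = (8/3 - (13/6)*(-5) - (29/3)*(1)) / (23/6) = 1
u = (28 - (5)*(1) - (-5)*(-5) - (-8)*(1)) / -6 = -1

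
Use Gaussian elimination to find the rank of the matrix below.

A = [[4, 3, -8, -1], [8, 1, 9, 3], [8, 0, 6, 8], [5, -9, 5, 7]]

rank(A) = 4

Row reduction:
R2 <- R2 - (2)*R1:  [  0  -5  25   5 ]
R3 <- R3 - (2)*R1:  [  0  -6  22  10 ]
R4 <- R4 - (5/4)*R1:  [     0  -51/4     15   33/4 ]
R3 <- R3 - (6/5)*R2:  [  0   0  -8   4 ]
R4 <- R4 - (51/20)*R2:  [      0       0  -195/4    -9/2 ]
R4 <- R4 - (195/32)*R3:  [      0       0       0  -231/8 ]
Row echelon form:
[ 4   3  -8      -1 ]
[ 0  -5  25       5 ]
[ 0   0  -8       4 ]
[ 0   0   0  -231/8 ]
Nonzero rows / pivot columns: 4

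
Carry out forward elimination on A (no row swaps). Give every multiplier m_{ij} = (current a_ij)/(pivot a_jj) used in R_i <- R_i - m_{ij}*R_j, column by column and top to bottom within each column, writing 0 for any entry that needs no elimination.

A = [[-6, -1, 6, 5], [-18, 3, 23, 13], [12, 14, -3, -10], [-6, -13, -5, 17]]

Forward elimination:
R2 <- R2 - (3)*R1:  [  0   6   5  -2 ]
R3 <- R3 - (-2)*R1:  [  0  12   9   0 ]
R4 <- R4 - (1)*R1:  [   0  -12  -11   12 ]
R3 <- R3 - (2)*R2:  [  0   0  -1   4 ]
R4 <- R4 - (-2)*R2:  [  0   0  -1   8 ]
R4 <- R4 - (1)*R3:  [ 0  0  0  4 ]
Multipliers (in order of application): m_{21} = 3, m_{31} = -2, m_{41} = 1, m_{32} = 2, m_{42} = -2, m_{43} = 1

multipliers: 3, -2, 1, 2, -2, 1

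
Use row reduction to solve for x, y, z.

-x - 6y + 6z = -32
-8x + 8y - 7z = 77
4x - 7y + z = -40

(-4, 3, -3)

Forward elimination on [A|b]:
R2 <- R2 - (8)*R1:  [   0   56  -55  333 ]
R3 <- R3 - (-4)*R1:  [    0   -31    25  -168 ]
R3 <- R3 - (-31/56)*R2:  [       0        0  -305/56   915/56 ]
Row echelon form:
[ -1  -6        6  |     -32 ]
[  0  56      -55  |     333 ]
[  0   0  -305/56  |  915/56 ]
Back-substitution:
z = (915/56) / (-305/56) = -3
y = (333 - (-55)*(-3)) / 56 = 3
x = (-32 - (-6)*(3) - (6)*(-3)) / -1 = -4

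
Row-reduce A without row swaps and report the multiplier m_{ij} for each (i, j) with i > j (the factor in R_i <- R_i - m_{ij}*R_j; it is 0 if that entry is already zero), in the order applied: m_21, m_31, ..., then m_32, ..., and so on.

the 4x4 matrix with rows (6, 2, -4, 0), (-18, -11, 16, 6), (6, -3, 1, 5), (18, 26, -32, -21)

Forward elimination:
R2 <- R2 - (-3)*R1:  [  0  -5   4   6 ]
R3 <- R3 - (1)*R1:  [  0  -5   5   5 ]
R4 <- R4 - (3)*R1:  [   0   20  -20  -21 ]
R3 <- R3 - (1)*R2:  [  0   0   1  -1 ]
R4 <- R4 - (-4)*R2:  [  0   0  -4   3 ]
R4 <- R4 - (-4)*R3:  [  0   0   0  -1 ]
Multipliers (in order of application): m_{21} = -3, m_{31} = 1, m_{41} = 3, m_{32} = 1, m_{42} = -4, m_{43} = -4

multipliers: -3, 1, 3, 1, -4, -4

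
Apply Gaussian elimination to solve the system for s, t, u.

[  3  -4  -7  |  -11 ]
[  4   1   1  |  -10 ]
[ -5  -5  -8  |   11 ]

(-3, 4, -2)

Forward elimination on [A|b]:
R2 <- R2 - (4/3)*R1:  [    0  19/3  31/3  14/3 ]
R3 <- R3 - (-5/3)*R1:  [     0  -35/3  -59/3  -22/3 ]
R3 <- R3 - (-35/19)*R2:  [      0       0  -12/19   24/19 ]
Row echelon form:
[ 3    -4      -7  |    -11 ]
[ 0  19/3    31/3  |   14/3 ]
[ 0     0  -12/19  |  24/19 ]
Back-substitution:
u = (24/19) / (-12/19) = -2
t = (14/3 - (31/3)*(-2)) / (19/3) = 4
s = (-11 - (-4)*(4) - (-7)*(-2)) / 3 = -3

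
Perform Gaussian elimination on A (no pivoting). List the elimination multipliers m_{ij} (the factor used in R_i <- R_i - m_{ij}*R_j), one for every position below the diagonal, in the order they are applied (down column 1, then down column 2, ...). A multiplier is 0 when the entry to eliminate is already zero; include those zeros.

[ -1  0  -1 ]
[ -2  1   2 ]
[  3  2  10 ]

multipliers: 2, -3, 2

Forward elimination:
R2 <- R2 - (2)*R1:  [ 0  1  4 ]
R3 <- R3 - (-3)*R1:  [ 0  2  7 ]
R3 <- R3 - (2)*R2:  [  0   0  -1 ]
Multipliers (in order of application): m_{21} = 2, m_{31} = -3, m_{32} = 2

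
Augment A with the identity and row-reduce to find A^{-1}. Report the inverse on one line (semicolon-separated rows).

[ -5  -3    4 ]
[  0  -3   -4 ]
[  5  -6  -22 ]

inverse = [-7/15 1 -4/15; 2/9 -1 2/9; -1/6 1/2 -1/6]

Gauss-Jordan on [A | I]:
R1 <- (1/-5)*R1:  [    1   3/5  -4/5  |  -1/5     0     0 ]
R3 <- R3 - (5)*R1:  [   0   -9  -18  |    1    0    1 ]
R2 <- (1/-3)*R2:  [    0     1   4/3  |     0  -1/3     0 ]
R1 <- R1 - (3/5)*R2:  [    1     0  -8/5  |  -1/5   1/5     0 ]
R3 <- R3 - (-9)*R2:  [  0   0  -6  |   1  -3   1 ]
R3 <- (1/-6)*R3:  [    0     0     1  |  -1/6   1/2  -1/6 ]
R1 <- R1 - (-8/5)*R3:  [     1      0      0  |  -7/15      1  -4/15 ]
R2 <- R2 - (4/3)*R3:  [   0    1    0  |  2/9   -1  2/9 ]
Right block of [I | A^{-1}] is the inverse:
[ -7/15    1  -4/15 ]
[   2/9   -1    2/9 ]
[  -1/6  1/2   -1/6 ]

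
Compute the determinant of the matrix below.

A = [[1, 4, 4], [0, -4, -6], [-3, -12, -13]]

det(A) = 4

Forward elimination:
R3 <- R3 - (-3)*R1:  [  0   0  -1 ]
Upper-triangular form:
[ 1   4   4 ]
[ 0  -4  -6 ]
[ 0   0  -1 ]
det(A) = (-1)^0 * (1) * (-4) * (-1) = 4  (0 row swaps -> sign +1)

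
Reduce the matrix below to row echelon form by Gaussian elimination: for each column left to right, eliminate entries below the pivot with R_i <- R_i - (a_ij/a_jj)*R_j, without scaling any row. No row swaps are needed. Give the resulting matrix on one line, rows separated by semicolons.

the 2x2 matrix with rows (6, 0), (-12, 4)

REF = [6 0; 0 4]

Forward elimination:
R2 <- R2 - (-2)*R1:  [ 0  4 ]
Row echelon form:
[ 6  0 ]
[ 0  4 ]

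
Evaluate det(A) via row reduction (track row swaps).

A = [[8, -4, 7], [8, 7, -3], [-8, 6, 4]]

Forward elimination:
R2 <- R2 - (1)*R1:  [   0   11  -10 ]
R3 <- R3 - (-1)*R1:  [  0   2  11 ]
R3 <- R3 - (2/11)*R2:  [      0       0  141/11 ]
Upper-triangular form:
[ 8  -4       7 ]
[ 0  11     -10 ]
[ 0   0  141/11 ]
det(A) = (-1)^0 * (8) * (11) * (141/11) = 1128  (0 row swaps -> sign +1)

det(A) = 1128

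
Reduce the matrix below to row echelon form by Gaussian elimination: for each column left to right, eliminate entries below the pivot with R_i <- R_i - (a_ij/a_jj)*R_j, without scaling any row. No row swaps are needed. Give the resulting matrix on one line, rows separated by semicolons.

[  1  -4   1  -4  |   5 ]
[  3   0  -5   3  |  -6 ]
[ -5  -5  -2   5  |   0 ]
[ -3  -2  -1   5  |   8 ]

REF = [1 -4 1 -4 5; 0 12 -8 15 -21; 0 0 -41/3 65/4 -75/4; 0 0 0 73/41 351/41]

Forward elimination:
R2 <- R2 - (3)*R1:  [   0   12   -8   15  -21 ]
R3 <- R3 - (-5)*R1:  [   0  -25    3  -15   25 ]
R4 <- R4 - (-3)*R1:  [   0  -14    2   -7   23 ]
R3 <- R3 - (-25/12)*R2:  [     0      0  -41/3   65/4  -75/4 ]
R4 <- R4 - (-7/6)*R2:  [     0      0  -22/3   21/2   -3/2 ]
R4 <- R4 - (22/41)*R3:  [      0       0       0   73/41  351/41 ]
Row echelon form:
[ 1  -4      1     -4  |       5 ]
[ 0  12     -8     15  |     -21 ]
[ 0   0  -41/3   65/4  |   -75/4 ]
[ 0   0      0  73/41  |  351/41 ]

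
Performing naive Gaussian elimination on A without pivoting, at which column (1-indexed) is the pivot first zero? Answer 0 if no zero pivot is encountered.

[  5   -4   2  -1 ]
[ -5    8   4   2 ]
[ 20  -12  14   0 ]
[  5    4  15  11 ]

Naive forward elimination:
R2 <- R2 - (-1)*R1:  [ 0  4  6  1 ]
R3 <- R3 - (4)*R1:  [ 0  4  6  4 ]
R4 <- R4 - (1)*R1:  [  0   8  13  12 ]
R3 <- R3 - (1)*R2:  [ 0  0  0  3 ]
R4 <- R4 - (2)*R2:  [  0   0   1  10 ]
Matrix at this point:
[ 5  -4  2  -1 ]
[ 0   4  6   1 ]
[ 0   0  0   3 ]
[ 0   0  1  10 ]
Pivot entry (3,3) is zero but row 4 has 1 in column 3 -> naive elimination stops; a row interchange (e.g. R3 <-> R4) would be required here.

first zero-pivot column = 3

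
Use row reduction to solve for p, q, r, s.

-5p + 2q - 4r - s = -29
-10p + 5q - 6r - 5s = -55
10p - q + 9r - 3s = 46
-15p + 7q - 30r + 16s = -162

(0, -4, 5, 1)

Forward elimination on [A|b]:
R2 <- R2 - (2)*R1:  [  0   1   2  -3   3 ]
R3 <- R3 - (-2)*R1:  [   0    3    1   -5  -12 ]
R4 <- R4 - (3)*R1:  [   0    1  -18   19  -75 ]
R3 <- R3 - (3)*R2:  [   0    0   -5    4  -21 ]
R4 <- R4 - (1)*R2:  [   0    0  -20   22  -78 ]
R4 <- R4 - (4)*R3:  [ 0  0  0  6  6 ]
Row echelon form:
[ -5  2  -4  -1  |  -29 ]
[  0  1   2  -3  |    3 ]
[  0  0  -5   4  |  -21 ]
[  0  0   0   6  |    6 ]
Back-substitution:
s = (6) / 6 = 1
r = (-21 - (4)*(1)) / -5 = 5
q = (3 - (2)*(5) - (-3)*(1)) / 1 = -4
p = (-29 - (2)*(-4) - (-4)*(5) - (-1)*(1)) / -5 = 0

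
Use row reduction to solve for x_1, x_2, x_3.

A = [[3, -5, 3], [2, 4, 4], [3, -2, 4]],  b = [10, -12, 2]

Forward elimination on [A|b]:
R2 <- R2 - (2/3)*R1:  [     0   22/3      2  -56/3 ]
R3 <- R3 - (1)*R1:  [  0   3   1  -8 ]
R3 <- R3 - (9/22)*R2:  [     0      0   2/11  -4/11 ]
Row echelon form:
[ 3    -5     3  |     10 ]
[ 0  22/3     2  |  -56/3 ]
[ 0     0  2/11  |  -4/11 ]
Back-substitution:
x_3 = (-4/11) / (2/11) = -2
x_2 = (-56/3 - (2)*(-2)) / (22/3) = -2
x_1 = (10 - (-5)*(-2) - (3)*(-2)) / 3 = 2

(2, -2, -2)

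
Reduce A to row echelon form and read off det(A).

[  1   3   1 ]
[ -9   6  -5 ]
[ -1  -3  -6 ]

det(A) = -165

Forward elimination:
R2 <- R2 - (-9)*R1:  [  0  33   4 ]
R3 <- R3 - (-1)*R1:  [  0   0  -5 ]
Upper-triangular form:
[ 1   3   1 ]
[ 0  33   4 ]
[ 0   0  -5 ]
det(A) = (-1)^0 * (1) * (33) * (-5) = -165  (0 row swaps -> sign +1)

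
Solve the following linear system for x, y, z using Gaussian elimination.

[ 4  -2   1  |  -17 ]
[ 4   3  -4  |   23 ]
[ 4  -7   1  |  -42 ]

(-1, 5, -3)

Forward elimination on [A|b]:
R2 <- R2 - (1)*R1:  [  0   5  -5  40 ]
R3 <- R3 - (1)*R1:  [   0   -5    0  -25 ]
R3 <- R3 - (-1)*R2:  [  0   0  -5  15 ]
Row echelon form:
[ 4  -2   1  |  -17 ]
[ 0   5  -5  |   40 ]
[ 0   0  -5  |   15 ]
Back-substitution:
z = (15) / -5 = -3
y = (40 - (-5)*(-3)) / 5 = 5
x = (-17 - (-2)*(5) - (1)*(-3)) / 4 = -1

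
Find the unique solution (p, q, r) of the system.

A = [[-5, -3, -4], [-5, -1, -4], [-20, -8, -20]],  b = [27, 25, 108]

Forward elimination on [A|b]:
R2 <- R2 - (1)*R1:  [  0   2   0  -2 ]
R3 <- R3 - (4)*R1:  [  0   4  -4   0 ]
R3 <- R3 - (2)*R2:  [  0   0  -4   4 ]
Row echelon form:
[ -5  -3  -4  |  27 ]
[  0   2   0  |  -2 ]
[  0   0  -4  |   4 ]
Back-substitution:
r = (4) / -4 = -1
q = (-2) / 2 = -1
p = (27 - (-3)*(-1) - (-4)*(-1)) / -5 = -4

(-4, -1, -1)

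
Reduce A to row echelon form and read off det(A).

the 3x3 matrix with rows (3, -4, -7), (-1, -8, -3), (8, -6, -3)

Forward elimination:
R2 <- R2 - (-1/3)*R1:  [     0  -28/3  -16/3 ]
R3 <- R3 - (8/3)*R1:  [    0  14/3  47/3 ]
R3 <- R3 - (-1/2)*R2:  [  0   0  13 ]
Upper-triangular form:
[ 3     -4     -7 ]
[ 0  -28/3  -16/3 ]
[ 0      0     13 ]
det(A) = (-1)^0 * (3) * (-28/3) * (13) = -364  (0 row swaps -> sign +1)

det(A) = -364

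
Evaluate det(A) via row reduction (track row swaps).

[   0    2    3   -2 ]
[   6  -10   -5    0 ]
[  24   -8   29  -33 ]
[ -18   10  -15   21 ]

Forward elimination:
R1 <-> R2   (pivot in column 1 was zero)
[   6  -10   -5    0 ]
[   0    2    3   -2 ]
[  24   -8   29  -33 ]
[ -18   10  -15   21 ]
R3 <- R3 - (4)*R1:  [   0   32   49  -33 ]
R4 <- R4 - (-3)*R1:  [   0  -20  -30   21 ]
R3 <- R3 - (16)*R2:  [  0   0   1  -1 ]
R4 <- R4 - (-10)*R2:  [ 0  0  0  1 ]
Upper-triangular form:
[ 6  -10  -5   0 ]
[ 0    2   3  -2 ]
[ 0    0   1  -1 ]
[ 0    0   0   1 ]
det(A) = (-1)^1 * (6) * (2) * (1) * (1) = -12  (1 row swap -> sign -1)

det(A) = -12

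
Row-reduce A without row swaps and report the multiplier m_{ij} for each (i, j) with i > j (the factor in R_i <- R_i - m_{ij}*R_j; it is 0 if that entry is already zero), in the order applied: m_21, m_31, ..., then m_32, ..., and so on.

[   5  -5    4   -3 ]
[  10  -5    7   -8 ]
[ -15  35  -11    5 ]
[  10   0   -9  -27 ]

multipliers: 2, -3, 2, 4, 2, -3

Forward elimination:
R2 <- R2 - (2)*R1:  [  0   5  -1  -2 ]
R3 <- R3 - (-3)*R1:  [  0  20   1  -4 ]
R4 <- R4 - (2)*R1:  [   0   10  -17  -21 ]
R3 <- R3 - (4)*R2:  [ 0  0  5  4 ]
R4 <- R4 - (2)*R2:  [   0    0  -15  -17 ]
R4 <- R4 - (-3)*R3:  [  0   0   0  -5 ]
Multipliers (in order of application): m_{21} = 2, m_{31} = -3, m_{41} = 2, m_{32} = 4, m_{42} = 2, m_{43} = -3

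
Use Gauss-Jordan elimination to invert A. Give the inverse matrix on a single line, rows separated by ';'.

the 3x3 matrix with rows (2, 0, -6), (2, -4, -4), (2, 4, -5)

Gauss-Jordan on [A | I]:
R1 <- (1/2)*R1:  [   1    0   -3  |  1/2    0    0 ]
R2 <- R2 - (2)*R1:  [  0  -4   2  |  -1   1   0 ]
R3 <- R3 - (2)*R1:  [  0   4   1  |  -1   0   1 ]
R2 <- (1/-4)*R2:  [    0     1  -1/2  |   1/4  -1/4     0 ]
R3 <- R3 - (4)*R2:  [  0   0   3  |  -2   1   1 ]
R3 <- (1/3)*R3:  [    0     0     1  |  -2/3   1/3   1/3 ]
R1 <- R1 - (-3)*R3:  [    1     0     0  |  -3/2     1     1 ]
R2 <- R2 - (-1/2)*R3:  [     0      1      0  |  -1/12  -1/12    1/6 ]
Right block of [I | A^{-1}] is the inverse:
[  -3/2      1    1 ]
[ -1/12  -1/12  1/6 ]
[  -2/3    1/3  1/3 ]

inverse = [-3/2 1 1; -1/12 -1/12 1/6; -2/3 1/3 1/3]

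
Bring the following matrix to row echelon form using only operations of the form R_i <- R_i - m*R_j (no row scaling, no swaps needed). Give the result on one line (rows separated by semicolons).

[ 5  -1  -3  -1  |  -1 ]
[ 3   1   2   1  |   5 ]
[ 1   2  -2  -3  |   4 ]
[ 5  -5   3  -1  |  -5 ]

Forward elimination:
R2 <- R2 - (3/5)*R1:  [    0   8/5  19/5   8/5  28/5 ]
R3 <- R3 - (1/5)*R1:  [     0   11/5   -7/5  -14/5   21/5 ]
R4 <- R4 - (1)*R1:  [  0  -4   6   0  -4 ]
R3 <- R3 - (11/8)*R2:  [     0      0  -53/8     -5   -7/2 ]
R4 <- R4 - (-5/2)*R2:  [    0     0  31/2     4    10 ]
R4 <- R4 - (-124/53)*R3:  [       0        0        0  -408/53    96/53 ]
Row echelon form:
[ 5   -1     -3       -1  |     -1 ]
[ 0  8/5   19/5      8/5  |   28/5 ]
[ 0    0  -53/8       -5  |   -7/2 ]
[ 0    0      0  -408/53  |  96/53 ]

REF = [5 -1 -3 -1 -1; 0 8/5 19/5 8/5 28/5; 0 0 -53/8 -5 -7/2; 0 0 0 -408/53 96/53]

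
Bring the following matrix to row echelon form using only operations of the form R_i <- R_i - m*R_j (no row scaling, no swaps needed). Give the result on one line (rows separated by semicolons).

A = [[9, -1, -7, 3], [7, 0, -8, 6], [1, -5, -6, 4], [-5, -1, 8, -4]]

Forward elimination:
R2 <- R2 - (7/9)*R1:  [     0    7/9  -23/9   11/3 ]
R3 <- R3 - (1/9)*R1:  [     0  -44/9  -47/9   11/3 ]
R4 <- R4 - (-5/9)*R1:  [     0  -14/9   37/9   -7/3 ]
R3 <- R3 - (-44/7)*R2:  [      0       0  -149/7   187/7 ]
R4 <- R4 - (-2)*R2:  [  0   0  -1   5 ]
R4 <- R4 - (7/149)*R3:  [       0        0        0  558/149 ]
Row echelon form:
[ 9   -1      -7        3 ]
[ 0  7/9   -23/9     11/3 ]
[ 0    0  -149/7    187/7 ]
[ 0    0       0  558/149 ]

REF = [9 -1 -7 3; 0 7/9 -23/9 11/3; 0 0 -149/7 187/7; 0 0 0 558/149]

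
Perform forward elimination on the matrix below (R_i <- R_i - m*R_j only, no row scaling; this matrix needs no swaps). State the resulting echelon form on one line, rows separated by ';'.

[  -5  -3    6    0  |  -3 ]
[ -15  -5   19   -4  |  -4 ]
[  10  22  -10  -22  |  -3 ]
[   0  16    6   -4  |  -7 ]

Forward elimination:
R2 <- R2 - (3)*R1:  [  0   4   1  -4   5 ]
R3 <- R3 - (-2)*R1:  [   0   16    2  -22   -9 ]
R3 <- R3 - (4)*R2:  [   0    0   -2   -6  -29 ]
R4 <- R4 - (4)*R2:  [   0    0    2   12  -27 ]
R4 <- R4 - (-1)*R3:  [   0    0    0    6  -56 ]
Row echelon form:
[ -5  -3   6   0  |   -3 ]
[  0   4   1  -4  |    5 ]
[  0   0  -2  -6  |  -29 ]
[  0   0   0   6  |  -56 ]

REF = [-5 -3 6 0 -3; 0 4 1 -4 5; 0 0 -2 -6 -29; 0 0 0 6 -56]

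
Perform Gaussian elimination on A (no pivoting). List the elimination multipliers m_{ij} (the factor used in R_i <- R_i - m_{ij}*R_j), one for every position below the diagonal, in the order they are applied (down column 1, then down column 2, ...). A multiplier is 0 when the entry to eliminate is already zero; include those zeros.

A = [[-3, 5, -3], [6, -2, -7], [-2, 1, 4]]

Forward elimination:
R2 <- R2 - (-2)*R1:  [   0    8  -13 ]
R3 <- R3 - (2/3)*R1:  [    0  -7/3     6 ]
R3 <- R3 - (-7/24)*R2:  [     0      0  53/24 ]
Multipliers (in order of application): m_{21} = -2, m_{31} = 2/3, m_{32} = -7/24

multipliers: -2, 2/3, -7/24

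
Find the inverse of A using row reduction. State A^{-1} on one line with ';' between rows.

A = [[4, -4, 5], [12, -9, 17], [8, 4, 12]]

Gauss-Jordan on [A | I]:
R1 <- (1/4)*R1:  [   1   -1  5/4  |  1/4    0    0 ]
R2 <- R2 - (12)*R1:  [  0   3   2  |  -3   1   0 ]
R3 <- R3 - (8)*R1:  [  0  12   2  |  -2   0   1 ]
R2 <- (1/3)*R2:  [   0    1  2/3  |   -1  1/3    0 ]
R1 <- R1 - (-1)*R2:  [     1      0  23/12  |   -3/4    1/3      0 ]
R3 <- R3 - (12)*R2:  [  0   0  -6  |  10  -4   1 ]
R3 <- (1/-6)*R3:  [    0     0     1  |  -5/3   2/3  -1/6 ]
R1 <- R1 - (23/12)*R3:  [      1       0       0  |    22/9  -17/18   23/72 ]
R2 <- R2 - (2/3)*R3:  [    0     1     0  |   1/9  -1/9   1/9 ]
Right block of [I | A^{-1}] is the inverse:
[ 22/9  -17/18  23/72 ]
[  1/9    -1/9    1/9 ]
[ -5/3     2/3   -1/6 ]

inverse = [22/9 -17/18 23/72; 1/9 -1/9 1/9; -5/3 2/3 -1/6]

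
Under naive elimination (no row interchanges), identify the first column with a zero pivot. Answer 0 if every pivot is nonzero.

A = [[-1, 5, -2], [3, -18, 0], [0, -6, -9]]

Naive forward elimination:
R2 <- R2 - (-3)*R1:  [  0  -3  -6 ]
R3 <- R3 - (2)*R2:  [ 0  0  3 ]
All pivots nonzero; naive elimination completes without hitting a zero pivot.

first zero-pivot column = 0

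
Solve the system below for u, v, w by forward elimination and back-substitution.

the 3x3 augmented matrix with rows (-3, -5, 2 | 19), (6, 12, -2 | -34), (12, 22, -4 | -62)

(2, -3, 5)

Forward elimination on [A|b]:
R2 <- R2 - (-2)*R1:  [ 0  2  2  4 ]
R3 <- R3 - (-4)*R1:  [  0   2   4  14 ]
R3 <- R3 - (1)*R2:  [  0   0   2  10 ]
Row echelon form:
[ -3  -5  2  |  19 ]
[  0   2  2  |   4 ]
[  0   0  2  |  10 ]
Back-substitution:
w = (10) / 2 = 5
v = (4 - (2)*(5)) / 2 = -3
u = (19 - (-5)*(-3) - (2)*(5)) / -3 = 2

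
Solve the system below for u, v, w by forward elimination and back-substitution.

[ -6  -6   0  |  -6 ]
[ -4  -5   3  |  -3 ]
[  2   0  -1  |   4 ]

(2, -1, 0)

Forward elimination on [A|b]:
R2 <- R2 - (2/3)*R1:  [  0  -1   3   1 ]
R3 <- R3 - (-1/3)*R1:  [  0  -2  -1   2 ]
R3 <- R3 - (2)*R2:  [  0   0  -7   0 ]
Row echelon form:
[ -6  -6   0  |  -6 ]
[  0  -1   3  |   1 ]
[  0   0  -7  |   0 ]
Back-substitution:
w = (0) / -7 = 0
v = (1 - (3)*(0)) / -1 = -1
u = (-6 - (-6)*(-1)) / -6 = 2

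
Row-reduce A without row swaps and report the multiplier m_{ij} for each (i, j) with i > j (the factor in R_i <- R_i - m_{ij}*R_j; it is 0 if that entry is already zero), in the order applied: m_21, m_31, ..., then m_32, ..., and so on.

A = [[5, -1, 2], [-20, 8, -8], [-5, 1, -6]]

multipliers: -4, -1, 0

Forward elimination:
R2 <- R2 - (-4)*R1:  [ 0  4  0 ]
R3 <- R3 - (-1)*R1:  [  0   0  -4 ]
R3: entry in column 2 is already 0 -> m_{32} = 0 (no row operation needed)
Multipliers (in order of application): m_{21} = -4, m_{31} = -1, m_{32} = 0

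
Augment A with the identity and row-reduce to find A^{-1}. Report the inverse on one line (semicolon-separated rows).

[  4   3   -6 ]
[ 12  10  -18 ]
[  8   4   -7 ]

Gauss-Jordan on [A | I]:
R1 <- (1/4)*R1:  [    1   3/4  -3/2  |   1/4     0     0 ]
R2 <- R2 - (12)*R1:  [  0   1   0  |  -3   1   0 ]
R3 <- R3 - (8)*R1:  [  0  -2   5  |  -2   0   1 ]
R1 <- R1 - (3/4)*R2:  [    1     0  -3/2  |   5/2  -3/4     0 ]
R3 <- R3 - (-2)*R2:  [  0   0   5  |  -8   2   1 ]
R3 <- (1/5)*R3:  [    0     0     1  |  -8/5   2/5   1/5 ]
R1 <- R1 - (-3/2)*R3:  [     1      0      0  |   1/10  -3/20   3/10 ]
Right block of [I | A^{-1}] is the inverse:
[ 1/10  -3/20  3/10 ]
[   -3      1     0 ]
[ -8/5    2/5   1/5 ]

inverse = [1/10 -3/20 3/10; -3 1 0; -8/5 2/5 1/5]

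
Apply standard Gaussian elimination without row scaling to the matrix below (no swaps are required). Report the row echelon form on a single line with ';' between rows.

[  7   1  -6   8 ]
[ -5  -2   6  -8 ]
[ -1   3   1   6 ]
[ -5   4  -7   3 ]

Forward elimination:
R2 <- R2 - (-5/7)*R1:  [     0   -9/7   12/7  -16/7 ]
R3 <- R3 - (-1/7)*R1:  [    0  22/7   1/7  50/7 ]
R4 <- R4 - (-5/7)*R1:  [     0   33/7  -79/7   61/7 ]
R3 <- R3 - (-22/9)*R2:  [    0     0  13/3  14/9 ]
R4 <- R4 - (-11/3)*R2:  [   0    0   -5  1/3 ]
R4 <- R4 - (-15/13)*R3:  [     0      0      0  83/39 ]
Row echelon form:
[ 7     1    -6      8 ]
[ 0  -9/7  12/7  -16/7 ]
[ 0     0  13/3   14/9 ]
[ 0     0     0  83/39 ]

REF = [7 1 -6 8; 0 -9/7 12/7 -16/7; 0 0 13/3 14/9; 0 0 0 83/39]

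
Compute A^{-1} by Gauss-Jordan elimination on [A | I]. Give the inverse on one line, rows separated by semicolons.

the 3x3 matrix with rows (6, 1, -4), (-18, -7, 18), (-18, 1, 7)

inverse = [67/24 11/24 5/12; 33/4 5/4 3/2; 6 1 1]

Gauss-Jordan on [A | I]:
R1 <- (1/6)*R1:  [    1   1/6  -2/3  |   1/6     0     0 ]
R2 <- R2 - (-18)*R1:  [  0  -4   6  |   3   1   0 ]
R3 <- R3 - (-18)*R1:  [  0   4  -5  |   3   0   1 ]
R2 <- (1/-4)*R2:  [    0     1  -3/2  |  -3/4  -1/4     0 ]
R1 <- R1 - (1/6)*R2:  [     1      0  -5/12  |   7/24   1/24      0 ]
R3 <- R3 - (4)*R2:  [ 0  0  1  |  6  1  1 ]
R1 <- R1 - (-5/12)*R3:  [     1      0      0  |  67/24  11/24   5/12 ]
R2 <- R2 - (-3/2)*R3:  [    0     1     0  |  33/4   5/4   3/2 ]
Right block of [I | A^{-1}] is the inverse:
[ 67/24  11/24  5/12 ]
[  33/4    5/4   3/2 ]
[     6      1     1 ]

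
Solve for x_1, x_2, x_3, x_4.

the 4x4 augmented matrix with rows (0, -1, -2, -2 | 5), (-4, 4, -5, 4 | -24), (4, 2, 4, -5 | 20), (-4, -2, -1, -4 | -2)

Forward elimination on [A|b]:
R1 <-> R2   (pivot in column 1 was zero)
[ -4   4  -5   4  -24 ]
[  0  -1  -2  -2    5 ]
[  4   2   4  -5   20 ]
[ -4  -2  -1  -4   -2 ]
R3 <- R3 - (-1)*R1:  [  0   6  -1  -1  -4 ]
R4 <- R4 - (1)*R1:  [  0  -6   4  -8  22 ]
R3 <- R3 - (-6)*R2:  [   0    0  -13  -13   26 ]
R4 <- R4 - (6)*R2:  [  0   0  16   4  -8 ]
R4 <- R4 - (-16/13)*R3:  [   0    0    0  -12   24 ]
Row echelon form:
[ -4   4   -5    4  |  -24 ]
[  0  -1   -2   -2  |    5 ]
[  0   0  -13  -13  |   26 ]
[  0   0    0  -12  |   24 ]
Back-substitution:
x_4 = (24) / -12 = -2
x_3 = (26 - (-13)*(-2)) / -13 = 0
x_2 = (5 - (-2)*(0) - (-2)*(-2)) / -1 = -1
x_1 = (-24 - (4)*(-1) - (-5)*(0) - (4)*(-2)) / -4 = 3

(3, -1, 0, -2)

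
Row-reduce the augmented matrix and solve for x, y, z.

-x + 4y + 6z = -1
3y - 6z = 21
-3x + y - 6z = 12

Forward elimination on [A|b]:
R3 <- R3 - (3)*R1:  [   0  -11  -24   15 ]
R3 <- R3 - (-11/3)*R2:  [   0    0  -46   92 ]
Row echelon form:
[ -1  4    6  |  -1 ]
[  0  3   -6  |  21 ]
[  0  0  -46  |  92 ]
Back-substitution:
z = (92) / -46 = -2
y = (21 - (-6)*(-2)) / 3 = 3
x = (-1 - (4)*(3) - (6)*(-2)) / -1 = 1

(1, 3, -2)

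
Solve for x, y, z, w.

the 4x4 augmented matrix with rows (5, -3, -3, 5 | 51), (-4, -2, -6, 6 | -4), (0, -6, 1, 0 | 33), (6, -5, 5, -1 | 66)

(5, -5, 3, 4)

Forward elimination on [A|b]:
R2 <- R2 - (-4/5)*R1:  [     0  -22/5  -42/5     10  184/5 ]
R4 <- R4 - (6/5)*R1:  [    0  -7/5  43/5    -7  24/5 ]
R3 <- R3 - (15/11)*R2:  [       0        0   137/11  -150/11  -189/11 ]
R4 <- R4 - (7/22)*R2:  [       0        0   124/11  -112/11   -76/11 ]
R4 <- R4 - (124/137)*R3:  [        0         0         0   296/137  1184/137 ]
Row echelon form:
[ 5     -3      -3        5  |        51 ]
[ 0  -22/5   -42/5       10  |     184/5 ]
[ 0      0  137/11  -150/11  |   -189/11 ]
[ 0      0       0  296/137  |  1184/137 ]
Back-substitution:
w = (1184/137) / (296/137) = 4
z = (-189/11 - (-150/11)*(4)) / (137/11) = 3
y = (184/5 - (-42/5)*(3) - (10)*(4)) / (-22/5) = -5
x = (51 - (-3)*(-5) - (-3)*(3) - (5)*(4)) / 5 = 5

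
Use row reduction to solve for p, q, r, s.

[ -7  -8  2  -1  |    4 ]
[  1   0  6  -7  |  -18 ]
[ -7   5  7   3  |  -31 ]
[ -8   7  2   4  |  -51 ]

(5, -5, 2, 5)

Forward elimination on [A|b]:
R2 <- R2 - (-1/7)*R1:  [      0    -8/7    44/7   -50/7  -122/7 ]
R3 <- R3 - (1)*R1:  [   0   13    5    4  -35 ]
R4 <- R4 - (8/7)*R1:  [      0   113/7    -2/7    36/7  -389/7 ]
R3 <- R3 - (-91/8)*R2:  [      0       0   153/2  -309/4  -933/4 ]
R4 <- R4 - (-113/8)*R2:  [       0        0    177/2   -383/4  -1207/4 ]
R4 <- R4 - (59/51)*R3:  [        0         0         0   -217/34  -1085/34 ]
Row echelon form:
[ -7    -8      2       -1  |         4 ]
[  0  -8/7   44/7    -50/7  |    -122/7 ]
[  0     0  153/2   -309/4  |    -933/4 ]
[  0     0      0  -217/34  |  -1085/34 ]
Back-substitution:
s = (-1085/34) / (-217/34) = 5
r = (-933/4 - (-309/4)*(5)) / (153/2) = 2
q = (-122/7 - (44/7)*(2) - (-50/7)*(5)) / (-8/7) = -5
p = (4 - (-8)*(-5) - (2)*(2) - (-1)*(5)) / -7 = 5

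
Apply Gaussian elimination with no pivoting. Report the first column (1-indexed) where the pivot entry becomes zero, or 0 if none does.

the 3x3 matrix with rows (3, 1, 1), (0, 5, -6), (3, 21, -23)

Naive forward elimination:
R3 <- R3 - (1)*R1:  [   0   20  -24 ]
R3 <- R3 - (4)*R2:  [ 0  0  0 ]
Matrix at this point:
[ 3  1   1 ]
[ 0  5  -6 ]
[ 0  0   0 ]
Pivot entry (3,3) in the last row is zero and there are no rows below to swap with -> zero pivot in column 3 (A is singular).

first zero-pivot column = 3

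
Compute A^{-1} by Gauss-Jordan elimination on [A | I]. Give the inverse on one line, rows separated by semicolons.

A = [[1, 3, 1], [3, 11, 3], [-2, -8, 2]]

Gauss-Jordan on [A | I]:
R2 <- R2 - (3)*R1:  [  0   2   0  |  -3   1   0 ]
R3 <- R3 - (-2)*R1:  [  0  -2   4  |   2   0   1 ]
R2 <- (1/2)*R2:  [    0     1     0  |  -3/2   1/2     0 ]
R1 <- R1 - (3)*R2:  [    1     0     1  |  11/2  -3/2     0 ]
R3 <- R3 - (-2)*R2:  [  0   0   4  |  -1   1   1 ]
R3 <- (1/4)*R3:  [    0     0     1  |  -1/4   1/4   1/4 ]
R1 <- R1 - (1)*R3:  [    1     0     0  |  23/4  -7/4  -1/4 ]
Right block of [I | A^{-1}] is the inverse:
[ 23/4  -7/4  -1/4 ]
[ -3/2   1/2     0 ]
[ -1/4   1/4   1/4 ]

inverse = [23/4 -7/4 -1/4; -3/2 1/2 0; -1/4 1/4 1/4]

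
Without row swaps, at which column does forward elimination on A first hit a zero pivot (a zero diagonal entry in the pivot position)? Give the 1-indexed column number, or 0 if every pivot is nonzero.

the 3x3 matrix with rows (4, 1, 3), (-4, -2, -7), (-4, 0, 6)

first zero-pivot column = 0

Naive forward elimination:
R2 <- R2 - (-1)*R1:  [  0  -1  -4 ]
R3 <- R3 - (-1)*R1:  [ 0  1  9 ]
R3 <- R3 - (-1)*R2:  [ 0  0  5 ]
All pivots nonzero; naive elimination completes without hitting a zero pivot.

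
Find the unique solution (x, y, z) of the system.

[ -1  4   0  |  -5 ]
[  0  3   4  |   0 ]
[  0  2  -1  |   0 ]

(5, 0, 0)

Forward elimination on [A|b]:
R3 <- R3 - (2/3)*R2:  [     0      0  -11/3      0 ]
Row echelon form:
[ -1  4      0  |  -5 ]
[  0  3      4  |   0 ]
[  0  0  -11/3  |   0 ]
Back-substitution:
z = (0) / (-11/3) = 0
y = (0 - (4)*(0)) / 3 = 0
x = (-5 - (4)*(0)) / -1 = 5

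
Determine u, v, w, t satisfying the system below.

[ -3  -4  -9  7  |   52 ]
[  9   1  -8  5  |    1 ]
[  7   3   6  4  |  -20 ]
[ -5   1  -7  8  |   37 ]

Forward elimination on [A|b]:
R2 <- R2 - (-3)*R1:  [   0  -11  -35   26  157 ]
R3 <- R3 - (-7/3)*R1:  [     0  -19/3    -15   61/3  304/3 ]
R4 <- R4 - (5/3)*R1:  [      0    23/3       8   -11/3  -149/3 ]
R3 <- R3 - (19/33)*R2:  [      0       0  170/33   59/11  361/33 ]
R4 <- R4 - (-23/33)*R2:  [       0        0  -541/33   159/11  1972/33 ]
R4 <- R4 - (-541/170)*R3:  [         0          0          0   5359/170  16077/170 ]
Row echelon form:
[ -3   -4      -9         7  |         52 ]
[  0  -11     -35        26  |        157 ]
[  0    0  170/33     59/11  |     361/33 ]
[  0    0       0  5359/170  |  16077/170 ]
Back-substitution:
t = (16077/170) / (5359/170) = 3
w = (361/33 - (59/11)*(3)) / (170/33) = -1
v = (157 - (-35)*(-1) - (26)*(3)) / -11 = -4
u = (52 - (-4)*(-4) - (-9)*(-1) - (7)*(3)) / -3 = -2

(-2, -4, -1, 3)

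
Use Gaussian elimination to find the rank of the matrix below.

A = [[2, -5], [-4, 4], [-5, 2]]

rank(A) = 2

Row reduction:
R2 <- R2 - (-2)*R1:  [  0  -6 ]
R3 <- R3 - (-5/2)*R1:  [     0  -21/2 ]
R3 <- R3 - (7/4)*R2:  [ 0  0 ]
Row echelon form:
[ 2  -5 ]
[ 0  -6 ]
[ 0   0 ]
Nonzero rows / pivot columns: 2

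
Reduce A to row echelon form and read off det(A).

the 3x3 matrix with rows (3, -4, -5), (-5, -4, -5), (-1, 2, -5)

Forward elimination:
R2 <- R2 - (-5/3)*R1:  [     0  -32/3  -40/3 ]
R3 <- R3 - (-1/3)*R1:  [     0    2/3  -20/3 ]
R3 <- R3 - (-1/16)*R2:  [     0      0  -15/2 ]
Upper-triangular form:
[ 3     -4     -5 ]
[ 0  -32/3  -40/3 ]
[ 0      0  -15/2 ]
det(A) = (-1)^0 * (3) * (-32/3) * (-15/2) = 240  (0 row swaps -> sign +1)

det(A) = 240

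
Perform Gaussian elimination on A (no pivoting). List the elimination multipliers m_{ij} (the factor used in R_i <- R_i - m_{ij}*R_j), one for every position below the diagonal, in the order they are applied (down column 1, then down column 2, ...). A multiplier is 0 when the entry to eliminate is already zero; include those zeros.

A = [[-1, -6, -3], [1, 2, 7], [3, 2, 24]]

Forward elimination:
R2 <- R2 - (-1)*R1:  [  0  -4   4 ]
R3 <- R3 - (-3)*R1:  [   0  -16   15 ]
R3 <- R3 - (4)*R2:  [  0   0  -1 ]
Multipliers (in order of application): m_{21} = -1, m_{31} = -3, m_{32} = 4

multipliers: -1, -3, 4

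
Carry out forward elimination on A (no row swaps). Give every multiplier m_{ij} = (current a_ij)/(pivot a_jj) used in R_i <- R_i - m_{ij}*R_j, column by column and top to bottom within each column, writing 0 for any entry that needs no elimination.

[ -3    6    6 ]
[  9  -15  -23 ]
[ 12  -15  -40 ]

Forward elimination:
R2 <- R2 - (-3)*R1:  [  0   3  -5 ]
R3 <- R3 - (-4)*R1:  [   0    9  -16 ]
R3 <- R3 - (3)*R2:  [  0   0  -1 ]
Multipliers (in order of application): m_{21} = -3, m_{31} = -4, m_{32} = 3

multipliers: -3, -4, 3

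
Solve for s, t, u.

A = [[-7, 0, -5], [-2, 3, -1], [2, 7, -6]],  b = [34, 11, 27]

Forward elimination on [A|b]:
R2 <- R2 - (2/7)*R1:  [   0    3  3/7  9/7 ]
R3 <- R3 - (-2/7)*R1:  [     0      7  -52/7  257/7 ]
R3 <- R3 - (7/3)*R2:  [     0      0  -59/7  236/7 ]
Row echelon form:
[ -7  0     -5  |     34 ]
[  0  3    3/7  |    9/7 ]
[  0  0  -59/7  |  236/7 ]
Back-substitution:
u = (236/7) / (-59/7) = -4
t = (9/7 - (3/7)*(-4)) / 3 = 1
s = (34 - (-5)*(-4)) / -7 = -2

(-2, 1, -4)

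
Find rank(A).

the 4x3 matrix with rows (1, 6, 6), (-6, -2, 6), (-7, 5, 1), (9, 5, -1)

rank(A) = 3

Row reduction:
R2 <- R2 - (-6)*R1:  [  0  34  42 ]
R3 <- R3 - (-7)*R1:  [  0  47  43 ]
R4 <- R4 - (9)*R1:  [   0  -49  -55 ]
R3 <- R3 - (47/34)*R2:  [       0        0  -256/17 ]
R4 <- R4 - (-49/34)*R2:  [     0      0  94/17 ]
R4 <- R4 - (-47/128)*R3:  [ 0  0  0 ]
Row echelon form:
[ 1   6        6 ]
[ 0  34       42 ]
[ 0   0  -256/17 ]
[ 0   0        0 ]
Nonzero rows / pivot columns: 3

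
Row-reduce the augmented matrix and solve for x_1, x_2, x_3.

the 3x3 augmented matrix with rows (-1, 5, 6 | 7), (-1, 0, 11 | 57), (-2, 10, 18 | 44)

Forward elimination on [A|b]:
R2 <- R2 - (1)*R1:  [  0  -5   5  50 ]
R3 <- R3 - (2)*R1:  [  0   0   6  30 ]
Row echelon form:
[ -1   5  6  |   7 ]
[  0  -5  5  |  50 ]
[  0   0  6  |  30 ]
Back-substitution:
x_3 = (30) / 6 = 5
x_2 = (50 - (5)*(5)) / -5 = -5
x_1 = (7 - (5)*(-5) - (6)*(5)) / -1 = -2

(-2, -5, 5)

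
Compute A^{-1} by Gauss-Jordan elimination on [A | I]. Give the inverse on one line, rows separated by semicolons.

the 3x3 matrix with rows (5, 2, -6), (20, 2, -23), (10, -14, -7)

inverse = [28/5 -49/30 17/30; 3/2 -5/12 1/12; 5 -3/2 1/2]

Gauss-Jordan on [A | I]:
R1 <- (1/5)*R1:  [    1   2/5  -6/5  |   1/5     0     0 ]
R2 <- R2 - (20)*R1:  [  0  -6   1  |  -4   1   0 ]
R3 <- R3 - (10)*R1:  [   0  -18    5  |   -2    0    1 ]
R2 <- (1/-6)*R2:  [    0     1  -1/6  |   2/3  -1/6     0 ]
R1 <- R1 - (2/5)*R2:  [      1       0  -17/15  |   -1/15    1/15       0 ]
R3 <- R3 - (-18)*R2:  [  0   0   2  |  10  -3   1 ]
R3 <- (1/2)*R3:  [    0     0     1  |     5  -3/2   1/2 ]
R1 <- R1 - (-17/15)*R3:  [      1       0       0  |    28/5  -49/30   17/30 ]
R2 <- R2 - (-1/6)*R3:  [     0      1      0  |    3/2  -5/12   1/12 ]
Right block of [I | A^{-1}] is the inverse:
[ 28/5  -49/30  17/30 ]
[  3/2   -5/12   1/12 ]
[    5    -3/2    1/2 ]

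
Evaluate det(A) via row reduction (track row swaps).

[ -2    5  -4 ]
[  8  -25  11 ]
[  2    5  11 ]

det(A) = -30

Forward elimination:
R2 <- R2 - (-4)*R1:  [  0  -5  -5 ]
R3 <- R3 - (-1)*R1:  [  0  10   7 ]
R3 <- R3 - (-2)*R2:  [  0   0  -3 ]
Upper-triangular form:
[ -2   5  -4 ]
[  0  -5  -5 ]
[  0   0  -3 ]
det(A) = (-1)^0 * (-2) * (-5) * (-3) = -30  (0 row swaps -> sign +1)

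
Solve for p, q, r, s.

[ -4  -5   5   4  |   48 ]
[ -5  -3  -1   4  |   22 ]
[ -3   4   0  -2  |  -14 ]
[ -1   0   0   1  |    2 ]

Forward elimination on [A|b]:
R2 <- R2 - (5/4)*R1:  [     0   13/4  -29/4     -1    -38 ]
R3 <- R3 - (3/4)*R1:  [     0   31/4  -15/4     -5    -50 ]
R4 <- R4 - (1/4)*R1:  [    0   5/4  -5/4     0   -10 ]
R3 <- R3 - (31/13)*R2:  [      0       0  176/13  -34/13  528/13 ]
R4 <- R4 - (5/13)*R2:  [     0      0  20/13   5/13  60/13 ]
R4 <- R4 - (5/44)*R3:  [     0      0      0  15/22      0 ]
Row echelon form:
[ -4    -5       5       4  |      48 ]
[  0  13/4   -29/4      -1  |     -38 ]
[  0     0  176/13  -34/13  |  528/13 ]
[  0     0       0   15/22  |       0 ]
Back-substitution:
s = (0) / (15/22) = 0
r = (528/13 - (-34/13)*(0)) / (176/13) = 3
q = (-38 - (-29/4)*(3) - (-1)*(0)) / (13/4) = -5
p = (48 - (-5)*(-5) - (5)*(3) - (4)*(0)) / -4 = -2

(-2, -5, 3, 0)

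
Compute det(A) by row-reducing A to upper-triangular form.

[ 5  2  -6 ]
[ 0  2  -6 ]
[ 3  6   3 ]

Forward elimination:
R3 <- R3 - (3/5)*R1:  [    0  24/5  33/5 ]
R3 <- R3 - (12/5)*R2:  [  0   0  21 ]
Upper-triangular form:
[ 5  2  -6 ]
[ 0  2  -6 ]
[ 0  0  21 ]
det(A) = (-1)^0 * (5) * (2) * (21) = 210  (0 row swaps -> sign +1)

det(A) = 210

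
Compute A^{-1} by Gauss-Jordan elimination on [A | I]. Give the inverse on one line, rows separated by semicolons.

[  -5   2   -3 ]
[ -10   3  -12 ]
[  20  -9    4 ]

inverse = [48/5 -19/10 3/2; 20 -4 3; -3 1/2 -1/2]

Gauss-Jordan on [A | I]:
R1 <- (1/-5)*R1:  [    1  -2/5   3/5  |  -1/5     0     0 ]
R2 <- R2 - (-10)*R1:  [  0  -1  -6  |  -2   1   0 ]
R3 <- R3 - (20)*R1:  [  0  -1  -8  |   4   0   1 ]
R2 <- (1/-1)*R2:  [  0   1   6  |   2  -1   0 ]
R1 <- R1 - (-2/5)*R2:  [    1     0     3  |   3/5  -2/5     0 ]
R3 <- R3 - (-1)*R2:  [  0   0  -2  |   6  -1   1 ]
R3 <- (1/-2)*R3:  [    0     0     1  |    -3   1/2  -1/2 ]
R1 <- R1 - (3)*R3:  [      1       0       0  |    48/5  -19/10     3/2 ]
R2 <- R2 - (6)*R3:  [  0   1   0  |  20  -4   3 ]
Right block of [I | A^{-1}] is the inverse:
[ 48/5  -19/10   3/2 ]
[   20      -4     3 ]
[   -3     1/2  -1/2 ]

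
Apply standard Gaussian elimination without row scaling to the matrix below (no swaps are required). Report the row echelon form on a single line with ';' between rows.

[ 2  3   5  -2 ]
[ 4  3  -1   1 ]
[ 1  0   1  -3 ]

Forward elimination:
R2 <- R2 - (2)*R1:  [   0   -3  -11    5 ]
R3 <- R3 - (1/2)*R1:  [    0  -3/2  -3/2    -2 ]
R3 <- R3 - (1/2)*R2:  [    0     0     4  -9/2 ]
Row echelon form:
[ 2   3    5    -2 ]
[ 0  -3  -11     5 ]
[ 0   0    4  -9/2 ]

REF = [2 3 5 -2; 0 -3 -11 5; 0 0 4 -9/2]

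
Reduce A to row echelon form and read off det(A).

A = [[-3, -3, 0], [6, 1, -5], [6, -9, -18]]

det(A) = -45

Forward elimination:
R2 <- R2 - (-2)*R1:  [  0  -5  -5 ]
R3 <- R3 - (-2)*R1:  [   0  -15  -18 ]
R3 <- R3 - (3)*R2:  [  0   0  -3 ]
Upper-triangular form:
[ -3  -3   0 ]
[  0  -5  -5 ]
[  0   0  -3 ]
det(A) = (-1)^0 * (-3) * (-5) * (-3) = -45  (0 row swaps -> sign +1)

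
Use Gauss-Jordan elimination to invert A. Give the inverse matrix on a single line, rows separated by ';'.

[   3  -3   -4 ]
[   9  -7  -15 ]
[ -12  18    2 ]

Gauss-Jordan on [A | I]:
R1 <- (1/3)*R1:  [    1    -1  -4/3  |   1/3     0     0 ]
R2 <- R2 - (9)*R1:  [  0   2  -3  |  -3   1   0 ]
R3 <- R3 - (-12)*R1:  [   0    6  -14  |    4    0    1 ]
R2 <- (1/2)*R2:  [    0     1  -3/2  |  -3/2   1/2     0 ]
R1 <- R1 - (-1)*R2:  [     1      0  -17/6  |   -7/6    1/2      0 ]
R3 <- R3 - (6)*R2:  [  0   0  -5  |  13  -3   1 ]
R3 <- (1/-5)*R3:  [     0      0      1  |  -13/5    3/5   -1/5 ]
R1 <- R1 - (-17/6)*R3:  [       1        0        0  |  -128/15     11/5   -17/30 ]
R2 <- R2 - (-3/2)*R3:  [     0      1      0  |  -27/5    7/5  -3/10 ]
Right block of [I | A^{-1}] is the inverse:
[ -128/15  11/5  -17/30 ]
[   -27/5   7/5   -3/10 ]
[   -13/5   3/5    -1/5 ]

inverse = [-128/15 11/5 -17/30; -27/5 7/5 -3/10; -13/5 3/5 -1/5]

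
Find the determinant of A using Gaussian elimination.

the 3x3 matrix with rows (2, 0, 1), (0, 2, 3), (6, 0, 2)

det(A) = -4

Forward elimination:
R3 <- R3 - (3)*R1:  [  0   0  -1 ]
Upper-triangular form:
[ 2  0   1 ]
[ 0  2   3 ]
[ 0  0  -1 ]
det(A) = (-1)^0 * (2) * (2) * (-1) = -4  (0 row swaps -> sign +1)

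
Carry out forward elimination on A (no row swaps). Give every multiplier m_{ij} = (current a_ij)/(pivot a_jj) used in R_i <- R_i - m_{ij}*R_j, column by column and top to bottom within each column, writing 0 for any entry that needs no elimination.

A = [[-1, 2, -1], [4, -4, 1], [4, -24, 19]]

multipliers: -4, -4, -4

Forward elimination:
R2 <- R2 - (-4)*R1:  [  0   4  -3 ]
R3 <- R3 - (-4)*R1:  [   0  -16   15 ]
R3 <- R3 - (-4)*R2:  [ 0  0  3 ]
Multipliers (in order of application): m_{21} = -4, m_{31} = -4, m_{32} = -4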